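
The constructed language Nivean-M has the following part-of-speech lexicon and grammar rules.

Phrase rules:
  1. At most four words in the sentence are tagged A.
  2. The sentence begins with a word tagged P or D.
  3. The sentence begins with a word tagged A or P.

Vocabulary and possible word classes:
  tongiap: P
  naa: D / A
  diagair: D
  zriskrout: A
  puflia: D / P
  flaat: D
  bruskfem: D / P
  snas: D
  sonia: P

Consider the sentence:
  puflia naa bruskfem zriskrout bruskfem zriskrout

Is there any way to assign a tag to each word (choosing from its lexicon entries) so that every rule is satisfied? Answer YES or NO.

YES

Candidates per position — 1:puflia {D,P}; 2:naa {D,A}; 3:bruskfem {D,P}; 4:zriskrout {A}; 5:bruskfem {D,P}; 6:zriskrout {A}.
One satisfying assignment: P D P A D A.
Checking: rule 1 satisfied; rule 2 satisfied; rule 3 satisfied.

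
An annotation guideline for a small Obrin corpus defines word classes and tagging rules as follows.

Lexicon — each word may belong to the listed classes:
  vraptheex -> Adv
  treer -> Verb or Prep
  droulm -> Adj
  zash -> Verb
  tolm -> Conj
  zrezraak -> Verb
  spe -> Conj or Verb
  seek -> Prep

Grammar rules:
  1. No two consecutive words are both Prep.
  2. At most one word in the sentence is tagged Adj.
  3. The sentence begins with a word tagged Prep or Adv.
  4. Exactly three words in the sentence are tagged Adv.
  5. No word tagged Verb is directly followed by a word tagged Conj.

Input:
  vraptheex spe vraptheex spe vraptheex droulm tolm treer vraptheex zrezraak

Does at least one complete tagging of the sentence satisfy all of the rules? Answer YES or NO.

Candidates per position — 1:vraptheex {Adv}; 2:spe {Conj,Verb}; 3:vraptheex {Adv}; 4:spe {Conj,Verb}; 5:vraptheex {Adv}; 6:droulm {Adj}; 7:tolm {Conj}; 8:treer {Verb,Prep}; 9:vraptheex {Adv}; 10:zrezraak {Verb}.
Rule 4 cannot be satisfied by any choice of tags from the lexicon.
So there is no consistent tagging.

NO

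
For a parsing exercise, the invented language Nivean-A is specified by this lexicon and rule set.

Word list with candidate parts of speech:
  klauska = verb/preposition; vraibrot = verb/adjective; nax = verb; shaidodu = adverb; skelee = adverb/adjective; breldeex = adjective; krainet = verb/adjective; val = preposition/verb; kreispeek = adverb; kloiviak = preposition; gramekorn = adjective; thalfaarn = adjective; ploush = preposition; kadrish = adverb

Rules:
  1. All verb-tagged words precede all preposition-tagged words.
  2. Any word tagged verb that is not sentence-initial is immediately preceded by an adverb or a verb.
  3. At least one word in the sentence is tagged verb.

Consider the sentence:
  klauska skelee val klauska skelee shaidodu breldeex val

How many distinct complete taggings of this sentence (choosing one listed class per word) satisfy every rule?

8

Candidates per position — 1:klauska {verb,preposition}; 2:skelee {adverb,adjective}; 3:val {preposition,verb}; 4:klauska {verb,preposition}; 5:skelee {adverb,adjective}; 6:shaidodu {adverb}; 7:breldeex {adjective}; 8:val {preposition,verb}.
There are 64 candidate sequences in total.
Checking each against the rules leaves 8 sequences.
Count = 8.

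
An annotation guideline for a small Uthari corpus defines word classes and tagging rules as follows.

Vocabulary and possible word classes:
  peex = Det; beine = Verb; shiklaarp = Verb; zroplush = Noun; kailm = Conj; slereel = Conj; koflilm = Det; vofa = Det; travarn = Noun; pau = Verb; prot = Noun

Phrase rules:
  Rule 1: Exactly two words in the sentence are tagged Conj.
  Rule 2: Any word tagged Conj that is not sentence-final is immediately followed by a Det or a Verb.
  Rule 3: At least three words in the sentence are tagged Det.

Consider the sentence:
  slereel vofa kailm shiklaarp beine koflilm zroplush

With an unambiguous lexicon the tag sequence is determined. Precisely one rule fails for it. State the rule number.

3

Fixed tagging: Conj Det Conj Verb Verb Det Noun.
Applying the rules: R1 ok, R2 ok, R3 fails.
Only rule 3 fails.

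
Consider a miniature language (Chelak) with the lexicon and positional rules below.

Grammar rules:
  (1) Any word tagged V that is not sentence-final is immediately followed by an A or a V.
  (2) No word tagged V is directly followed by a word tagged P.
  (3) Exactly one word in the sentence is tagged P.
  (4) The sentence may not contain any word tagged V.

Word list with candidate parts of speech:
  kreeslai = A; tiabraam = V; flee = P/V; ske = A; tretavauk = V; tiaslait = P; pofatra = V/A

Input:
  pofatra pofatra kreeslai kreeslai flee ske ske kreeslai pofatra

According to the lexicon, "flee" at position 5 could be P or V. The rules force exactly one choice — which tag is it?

Candidates per position — 1:pofatra {V,A}; 2:pofatra {V,A}; 3:kreeslai {A}; 4:kreeslai {A}; 5:flee {P,V}; 6:ske {A}; 7:ske {A}; 8:kreeslai {A}; 9:pofatra {V,A}.
Position 1: tagging it V would leave rule 4 unsatisfiable, so it must be A.
Position 2: tagging it V would leave rule 4 unsatisfiable, so it must be A.
Position 5: tagging it V would leave rule 3 unsatisfiable, so it must be P.
Position 9: tagging it V would leave rule 4 unsatisfiable, so it must be A.
That leaves exactly one tagging: A A A A P A A A A.
Checking: rule 1 holds; rule 2 holds; rule 3 holds; rule 4 holds.

P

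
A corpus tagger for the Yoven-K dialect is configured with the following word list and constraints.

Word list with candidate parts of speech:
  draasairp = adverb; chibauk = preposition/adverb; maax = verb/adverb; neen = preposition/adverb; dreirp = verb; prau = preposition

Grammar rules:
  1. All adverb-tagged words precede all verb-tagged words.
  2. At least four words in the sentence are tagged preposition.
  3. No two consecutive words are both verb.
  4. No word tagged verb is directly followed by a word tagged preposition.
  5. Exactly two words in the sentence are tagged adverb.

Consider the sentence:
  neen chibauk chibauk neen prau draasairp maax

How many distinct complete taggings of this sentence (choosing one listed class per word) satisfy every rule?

5

Candidates per position — 1:neen {preposition,adverb}; 2:chibauk {preposition,adverb}; 3:chibauk {preposition,adverb}; 4:neen {preposition,adverb}; 5:prau {preposition}; 6:draasairp {adverb}; 7:maax {verb,adverb}.
There are 32 candidate sequences in total.
The sequences that satisfy every rule: preposition preposition preposition preposition preposition adverb adverb; preposition preposition preposition adverb preposition adverb verb; preposition preposition adverb preposition preposition adverb verb; preposition adverb preposition preposition preposition adverb verb; adverb preposition preposition preposition preposition adverb verb.
Count = 5.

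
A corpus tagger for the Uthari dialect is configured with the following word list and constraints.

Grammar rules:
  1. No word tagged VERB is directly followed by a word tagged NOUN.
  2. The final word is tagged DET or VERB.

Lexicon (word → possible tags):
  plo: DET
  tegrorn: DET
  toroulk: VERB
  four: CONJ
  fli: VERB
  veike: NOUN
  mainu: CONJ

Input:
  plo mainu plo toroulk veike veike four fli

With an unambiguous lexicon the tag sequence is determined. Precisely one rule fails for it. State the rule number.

1

Fixed tagging: DET CONJ DET VERB NOUN NOUN CONJ VERB.
Checking each rule: R1 violated, R2 holds.
Only rule 1 fails.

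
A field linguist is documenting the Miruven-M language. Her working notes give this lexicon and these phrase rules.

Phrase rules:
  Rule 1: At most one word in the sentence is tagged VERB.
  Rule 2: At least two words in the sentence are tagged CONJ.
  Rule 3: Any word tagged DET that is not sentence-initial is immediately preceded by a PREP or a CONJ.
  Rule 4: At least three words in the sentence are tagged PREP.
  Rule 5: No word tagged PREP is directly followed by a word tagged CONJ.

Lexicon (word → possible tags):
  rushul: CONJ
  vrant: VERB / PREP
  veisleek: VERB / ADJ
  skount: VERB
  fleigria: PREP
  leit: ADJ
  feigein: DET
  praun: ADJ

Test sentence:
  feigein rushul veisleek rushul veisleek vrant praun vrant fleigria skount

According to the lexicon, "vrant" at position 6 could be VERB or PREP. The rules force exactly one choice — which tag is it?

Candidates per position — 1:feigein {DET}; 2:rushul {CONJ}; 3:veisleek {VERB,ADJ}; 4:rushul {CONJ}; 5:veisleek {VERB,ADJ}; 6:vrant {VERB,PREP}; 7:praun {ADJ}; 8:vrant {VERB,PREP}; 9:fleigria {PREP}; 10:skount {VERB}.
Word 3 cannot be VERB — rule 1 would then fail for every completion. It is ADJ.
Word 5 cannot be VERB — rule 1 would then fail for every completion. It is ADJ.
Word 6 cannot be VERB — rule 1 would then fail for every completion. It is PREP.
Word 8 cannot be VERB — rule 1 would then fail for every completion. It is PREP.
That leaves exactly one tagging: DET CONJ ADJ CONJ ADJ PREP ADJ PREP PREP VERB.
Rule-by-rule: rule 1 ok; rule 2 ok; rule 3 ok; rule 4 ok; rule 5 ok.

PREP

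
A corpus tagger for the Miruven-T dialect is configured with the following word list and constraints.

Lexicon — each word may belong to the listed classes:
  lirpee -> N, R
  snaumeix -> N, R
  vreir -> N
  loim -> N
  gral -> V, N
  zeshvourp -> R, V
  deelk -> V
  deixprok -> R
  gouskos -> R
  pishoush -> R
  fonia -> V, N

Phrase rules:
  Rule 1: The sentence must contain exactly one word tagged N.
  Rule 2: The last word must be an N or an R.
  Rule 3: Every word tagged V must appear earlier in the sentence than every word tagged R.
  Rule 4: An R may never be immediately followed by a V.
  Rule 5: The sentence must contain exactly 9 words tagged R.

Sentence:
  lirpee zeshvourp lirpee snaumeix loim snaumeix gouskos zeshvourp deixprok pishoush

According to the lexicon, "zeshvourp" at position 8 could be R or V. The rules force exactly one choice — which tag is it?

R

Candidates per position — 1:lirpee {N,R}; 2:zeshvourp {R,V}; 3:lirpee {N,R}; 4:snaumeix {N,R}; 5:loim {N}; 6:snaumeix {N,R}; 7:gouskos {R}; 8:zeshvourp {R,V}; 9:deixprok {R}; 10:pishoush {R}.
Position 1: tagging it N would leave rule 1 unsatisfiable, so it must be R.
Position 2: tagging it V would leave rule 3 unsatisfiable, so it must be R.
Position 3: tagging it N would leave rule 1 unsatisfiable, so it must be R.
Position 4: tagging it N would leave rule 1 unsatisfiable, so it must be R.
Position 6: tagging it N would leave rule 1 unsatisfiable, so it must be R.
Position 8: tagging it V would leave rule 3 unsatisfiable, so it must be R.
The only consistent sequence is: R R R R N R R R R R.
Verifying each rule — rule 1 ✓; rule 2 ✓; rule 3 ✓; rule 4 ✓; rule 5 ✓.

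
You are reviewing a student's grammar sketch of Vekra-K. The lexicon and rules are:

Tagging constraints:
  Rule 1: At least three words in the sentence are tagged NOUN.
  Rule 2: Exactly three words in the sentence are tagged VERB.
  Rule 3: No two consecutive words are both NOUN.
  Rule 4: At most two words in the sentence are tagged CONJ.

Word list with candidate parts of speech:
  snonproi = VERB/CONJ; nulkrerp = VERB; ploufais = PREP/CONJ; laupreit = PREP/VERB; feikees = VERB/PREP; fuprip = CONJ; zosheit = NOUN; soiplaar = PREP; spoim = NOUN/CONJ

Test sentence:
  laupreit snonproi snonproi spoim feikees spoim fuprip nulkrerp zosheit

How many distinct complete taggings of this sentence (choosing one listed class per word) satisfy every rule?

5

Candidates per position — 1:laupreit {PREP,VERB}; 2:snonproi {VERB,CONJ}; 3:snonproi {VERB,CONJ}; 4:spoim {NOUN,CONJ}; 5:feikees {VERB,PREP}; 6:spoim {NOUN,CONJ}; 7:fuprip {CONJ}; 8:nulkrerp {VERB}; 9:zosheit {NOUN}.
There are 64 candidate sequences in total.
The sequences that satisfy every rule: PREP VERB VERB NOUN PREP NOUN CONJ VERB NOUN; PREP VERB CONJ NOUN VERB NOUN CONJ VERB NOUN; PREP CONJ VERB NOUN VERB NOUN CONJ VERB NOUN; VERB VERB CONJ NOUN PREP NOUN CONJ VERB NOUN; VERB CONJ VERB NOUN PREP NOUN CONJ VERB NOUN.
Count = 5.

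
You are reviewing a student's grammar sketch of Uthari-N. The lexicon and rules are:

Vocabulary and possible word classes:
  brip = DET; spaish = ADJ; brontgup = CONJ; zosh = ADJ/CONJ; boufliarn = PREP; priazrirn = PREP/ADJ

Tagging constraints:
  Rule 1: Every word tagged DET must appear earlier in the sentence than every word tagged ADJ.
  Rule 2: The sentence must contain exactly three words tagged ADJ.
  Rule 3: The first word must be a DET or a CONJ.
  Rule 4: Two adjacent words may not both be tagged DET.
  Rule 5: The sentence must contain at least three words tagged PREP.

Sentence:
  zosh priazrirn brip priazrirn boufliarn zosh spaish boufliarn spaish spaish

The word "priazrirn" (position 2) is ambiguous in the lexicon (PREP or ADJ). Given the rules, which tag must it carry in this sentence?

PREP

Candidates per position — 1:zosh {ADJ,CONJ}; 2:priazrirn {PREP,ADJ}; 3:brip {DET}; 4:priazrirn {PREP,ADJ}; 5:boufliarn {PREP}; 6:zosh {ADJ,CONJ}; 7:spaish {ADJ}; 8:boufliarn {PREP}; 9:spaish {ADJ}; 10:spaish {ADJ}.
Word 1 cannot be ADJ — rule 1 would then fail for every completion. It is CONJ.
Word 2 cannot be ADJ — rule 1 would then fail for every completion. It is PREP.
Word 4 cannot be ADJ — rule 2 would then fail for every completion. It is PREP.
Word 6 cannot be ADJ — rule 2 would then fail for every completion. It is CONJ.
That leaves exactly one tagging: CONJ PREP DET PREP PREP CONJ ADJ PREP ADJ ADJ.
Verifying each rule — rule 1 ✓; rule 2 ✓; rule 3 ✓; rule 4 ✓; rule 5 ✓.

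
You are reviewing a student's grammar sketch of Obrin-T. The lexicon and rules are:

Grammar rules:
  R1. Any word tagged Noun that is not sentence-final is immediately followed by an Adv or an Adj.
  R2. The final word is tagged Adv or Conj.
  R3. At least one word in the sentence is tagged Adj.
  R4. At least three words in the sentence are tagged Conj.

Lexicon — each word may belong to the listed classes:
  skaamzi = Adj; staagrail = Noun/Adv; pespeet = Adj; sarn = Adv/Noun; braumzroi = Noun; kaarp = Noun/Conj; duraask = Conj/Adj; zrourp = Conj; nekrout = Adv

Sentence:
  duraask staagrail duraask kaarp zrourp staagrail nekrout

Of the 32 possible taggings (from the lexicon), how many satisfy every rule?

Candidates per position — 1:duraask {Conj,Adj}; 2:staagrail {Noun,Adv}; 3:duraask {Conj,Adj}; 4:kaarp {Noun,Conj}; 5:zrourp {Conj}; 6:staagrail {Noun,Adv}; 7:nekrout {Adv}.
There are 32 candidate sequences in total.
Checking each against the rules leaves 6 sequences.
Count = 6.

6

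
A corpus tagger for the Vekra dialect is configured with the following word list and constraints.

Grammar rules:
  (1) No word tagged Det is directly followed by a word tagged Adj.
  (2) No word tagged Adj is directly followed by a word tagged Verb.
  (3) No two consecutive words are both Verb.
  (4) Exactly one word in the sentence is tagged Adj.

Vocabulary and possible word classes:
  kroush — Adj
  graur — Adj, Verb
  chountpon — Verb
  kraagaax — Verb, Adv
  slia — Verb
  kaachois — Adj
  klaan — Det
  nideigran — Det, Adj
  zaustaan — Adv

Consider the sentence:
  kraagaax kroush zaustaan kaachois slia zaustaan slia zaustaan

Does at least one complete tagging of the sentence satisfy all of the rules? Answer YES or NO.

NO

Candidates per position — 1:kraagaax {Verb,Adv}; 2:kroush {Adj}; 3:zaustaan {Adv}; 4:kaachois {Adj}; 5:slia {Verb}; 6:zaustaan {Adv}; 7:slia {Verb}; 8:zaustaan {Adv}.
Rule 2 cannot be satisfied by any choice of tags from the lexicon.
So there is no consistent tagging.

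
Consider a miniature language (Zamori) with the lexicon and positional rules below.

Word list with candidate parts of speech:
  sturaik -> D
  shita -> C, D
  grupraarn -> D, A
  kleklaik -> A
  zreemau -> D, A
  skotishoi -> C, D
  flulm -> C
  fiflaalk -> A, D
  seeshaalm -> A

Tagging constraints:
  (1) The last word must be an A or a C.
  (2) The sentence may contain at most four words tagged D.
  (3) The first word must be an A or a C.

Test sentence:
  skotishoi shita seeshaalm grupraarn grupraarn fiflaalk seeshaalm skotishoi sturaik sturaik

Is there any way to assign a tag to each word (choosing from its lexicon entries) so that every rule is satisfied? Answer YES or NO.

NO

Candidates per position — 1:skotishoi {C,D}; 2:shita {C,D}; 3:seeshaalm {A}; 4:grupraarn {D,A}; 5:grupraarn {D,A}; 6:fiflaalk {A,D}; 7:seeshaalm {A}; 8:skotishoi {C,D}; 9:sturaik {D}; 10:sturaik {D}.
Rule 1 cannot be satisfied by any choice of tags from the lexicon.
So there is no consistent tagging.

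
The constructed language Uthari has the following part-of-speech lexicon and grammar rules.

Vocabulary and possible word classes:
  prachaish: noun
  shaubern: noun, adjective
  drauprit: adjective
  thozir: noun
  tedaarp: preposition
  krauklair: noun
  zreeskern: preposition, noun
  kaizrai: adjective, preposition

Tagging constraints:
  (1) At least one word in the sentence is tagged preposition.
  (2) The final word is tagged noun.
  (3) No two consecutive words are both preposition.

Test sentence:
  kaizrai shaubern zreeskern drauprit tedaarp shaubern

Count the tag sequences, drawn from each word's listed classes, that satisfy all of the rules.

Candidates per position — 1:kaizrai {adjective,preposition}; 2:shaubern {noun,adjective}; 3:zreeskern {preposition,noun}; 4:drauprit {adjective}; 5:tedaarp {preposition}; 6:shaubern {noun,adjective}.
There are 16 candidate sequences in total.
Checking each against the rules leaves 8 sequences.
Count = 8.

8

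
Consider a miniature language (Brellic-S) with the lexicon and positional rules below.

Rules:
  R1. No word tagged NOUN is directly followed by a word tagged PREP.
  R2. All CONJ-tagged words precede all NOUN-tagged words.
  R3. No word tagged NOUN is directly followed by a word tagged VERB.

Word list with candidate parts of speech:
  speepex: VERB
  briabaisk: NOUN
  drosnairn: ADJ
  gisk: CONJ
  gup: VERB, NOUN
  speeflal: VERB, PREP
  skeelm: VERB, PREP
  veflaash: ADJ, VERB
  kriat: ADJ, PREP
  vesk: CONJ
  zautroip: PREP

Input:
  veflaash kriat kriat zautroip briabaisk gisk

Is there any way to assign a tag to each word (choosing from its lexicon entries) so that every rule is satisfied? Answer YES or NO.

NO

Candidates per position — 1:veflaash {ADJ,VERB}; 2:kriat {ADJ,PREP}; 3:kriat {ADJ,PREP}; 4:zautroip {PREP}; 5:briabaisk {NOUN}; 6:gisk {CONJ}.
Rule 2 cannot be satisfied by any choice of tags from the lexicon.
So there is no consistent tagging.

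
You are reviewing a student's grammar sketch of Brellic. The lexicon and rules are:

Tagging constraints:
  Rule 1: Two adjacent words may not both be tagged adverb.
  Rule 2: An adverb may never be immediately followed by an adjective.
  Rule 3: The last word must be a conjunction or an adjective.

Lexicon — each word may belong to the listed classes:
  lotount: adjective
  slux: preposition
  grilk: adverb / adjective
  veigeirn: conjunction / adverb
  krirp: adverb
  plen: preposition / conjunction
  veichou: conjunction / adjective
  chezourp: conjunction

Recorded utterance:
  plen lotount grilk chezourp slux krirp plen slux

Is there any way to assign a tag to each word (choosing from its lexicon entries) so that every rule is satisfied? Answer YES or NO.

Candidates per position — 1:plen {preposition,conjunction}; 2:lotount {adjective}; 3:grilk {adverb,adjective}; 4:chezourp {conjunction}; 5:slux {preposition}; 6:krirp {adverb}; 7:plen {preposition,conjunction}; 8:slux {preposition}.
Rule 3 cannot be satisfied by any choice of tags from the lexicon.
So there is no consistent tagging.

NO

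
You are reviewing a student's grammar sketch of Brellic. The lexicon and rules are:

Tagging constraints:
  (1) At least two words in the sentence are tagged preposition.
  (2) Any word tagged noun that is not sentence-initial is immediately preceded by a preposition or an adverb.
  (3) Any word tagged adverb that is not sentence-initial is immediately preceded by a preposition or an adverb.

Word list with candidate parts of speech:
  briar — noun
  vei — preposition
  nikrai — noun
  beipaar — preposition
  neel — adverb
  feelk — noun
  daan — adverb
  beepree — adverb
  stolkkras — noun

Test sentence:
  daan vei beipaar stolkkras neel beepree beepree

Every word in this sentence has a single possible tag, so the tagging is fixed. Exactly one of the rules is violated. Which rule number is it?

3

Fixed tagging: adverb preposition preposition noun adverb adverb adverb.
Rule check: R1 pass, R2 pass, R3 fail.
Only rule 3 fails.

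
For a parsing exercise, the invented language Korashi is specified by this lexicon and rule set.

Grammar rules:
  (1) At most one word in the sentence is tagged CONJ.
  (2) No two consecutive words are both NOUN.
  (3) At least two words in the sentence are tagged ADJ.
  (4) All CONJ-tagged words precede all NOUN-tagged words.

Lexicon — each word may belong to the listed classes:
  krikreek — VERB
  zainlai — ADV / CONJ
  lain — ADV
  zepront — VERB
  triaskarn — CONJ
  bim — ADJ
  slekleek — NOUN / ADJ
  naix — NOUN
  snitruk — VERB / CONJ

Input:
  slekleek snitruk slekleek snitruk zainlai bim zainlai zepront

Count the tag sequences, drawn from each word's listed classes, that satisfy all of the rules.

8

Candidates per position — 1:slekleek {NOUN,ADJ}; 2:snitruk {VERB,CONJ}; 3:slekleek {NOUN,ADJ}; 4:snitruk {VERB,CONJ}; 5:zainlai {ADV,CONJ}; 6:bim {ADJ}; 7:zainlai {ADV,CONJ}; 8:zepront {VERB}.
There are 64 candidate sequences in total.
Checking each against the rules leaves 8 sequences.
Count = 8.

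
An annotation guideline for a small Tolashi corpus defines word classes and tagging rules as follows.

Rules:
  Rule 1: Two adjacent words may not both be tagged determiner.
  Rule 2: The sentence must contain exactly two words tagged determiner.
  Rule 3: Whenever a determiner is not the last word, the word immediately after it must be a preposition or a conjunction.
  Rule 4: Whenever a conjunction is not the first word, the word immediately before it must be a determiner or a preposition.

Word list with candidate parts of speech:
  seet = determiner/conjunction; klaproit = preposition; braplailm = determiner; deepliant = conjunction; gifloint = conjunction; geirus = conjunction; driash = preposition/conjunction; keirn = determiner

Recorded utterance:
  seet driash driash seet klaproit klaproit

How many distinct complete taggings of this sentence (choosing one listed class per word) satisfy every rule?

3

Candidates per position — 1:seet {determiner,conjunction}; 2:driash {preposition,conjunction}; 3:driash {preposition,conjunction}; 4:seet {determiner,conjunction}; 5:klaproit {preposition}; 6:klaproit {preposition}.
There are 16 candidate sequences in total.
The sequences that satisfy every rule: determiner preposition preposition determiner preposition preposition; determiner preposition conjunction determiner preposition preposition; determiner conjunction preposition determiner preposition preposition.
Count = 3.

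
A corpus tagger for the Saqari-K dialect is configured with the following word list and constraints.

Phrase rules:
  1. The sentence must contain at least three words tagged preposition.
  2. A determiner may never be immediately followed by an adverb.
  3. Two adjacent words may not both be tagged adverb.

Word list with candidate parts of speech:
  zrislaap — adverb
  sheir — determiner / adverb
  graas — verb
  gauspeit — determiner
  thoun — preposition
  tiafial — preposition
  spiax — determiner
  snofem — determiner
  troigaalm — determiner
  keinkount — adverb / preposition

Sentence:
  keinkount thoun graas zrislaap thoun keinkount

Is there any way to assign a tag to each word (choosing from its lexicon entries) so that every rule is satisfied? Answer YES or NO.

Candidates per position — 1:keinkount {adverb,preposition}; 2:thoun {preposition}; 3:graas {verb}; 4:zrislaap {adverb}; 5:thoun {preposition}; 6:keinkount {adverb,preposition}.
One satisfying assignment: adverb preposition verb adverb preposition preposition.
Verifying each rule — rule 1 holds; rule 2 holds; rule 3 holds.

YES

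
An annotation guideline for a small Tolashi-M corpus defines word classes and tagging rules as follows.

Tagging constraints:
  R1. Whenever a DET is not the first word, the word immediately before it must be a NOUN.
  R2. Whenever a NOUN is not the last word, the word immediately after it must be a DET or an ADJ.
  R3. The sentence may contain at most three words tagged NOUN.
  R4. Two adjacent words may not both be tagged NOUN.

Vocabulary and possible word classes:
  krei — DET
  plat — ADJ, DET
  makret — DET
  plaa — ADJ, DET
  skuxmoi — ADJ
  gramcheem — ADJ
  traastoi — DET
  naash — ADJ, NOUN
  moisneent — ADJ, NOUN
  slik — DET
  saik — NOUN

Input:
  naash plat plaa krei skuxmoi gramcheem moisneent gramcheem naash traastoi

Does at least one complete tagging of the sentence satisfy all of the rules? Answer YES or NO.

NO

Candidates per position — 1:naash {ADJ,NOUN}; 2:plat {ADJ,DET}; 3:plaa {ADJ,DET}; 4:krei {DET}; 5:skuxmoi {ADJ}; 6:gramcheem {ADJ}; 7:moisneent {ADJ,NOUN}; 8:gramcheem {ADJ}; 9:naash {ADJ,NOUN}; 10:traastoi {DET}.
Rule 1 cannot be satisfied by any choice of tags from the lexicon.
So there is no consistent tagging.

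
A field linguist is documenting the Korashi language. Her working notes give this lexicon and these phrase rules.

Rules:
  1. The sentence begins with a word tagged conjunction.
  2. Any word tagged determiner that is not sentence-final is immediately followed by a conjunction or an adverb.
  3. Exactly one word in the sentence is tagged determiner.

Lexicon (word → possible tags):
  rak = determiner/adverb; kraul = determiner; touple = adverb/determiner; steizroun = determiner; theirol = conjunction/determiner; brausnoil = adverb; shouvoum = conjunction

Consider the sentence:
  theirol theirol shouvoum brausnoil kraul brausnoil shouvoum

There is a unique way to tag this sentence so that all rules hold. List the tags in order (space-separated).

Candidates per position — 1:theirol {conjunction,determiner}; 2:theirol {conjunction,determiner}; 3:shouvoum {conjunction}; 4:brausnoil {adverb}; 5:kraul {determiner}; 6:brausnoil {adverb}; 7:shouvoum {conjunction}.
Position 1: determiner is ruled out by rule 1; that leaves conjunction.
Position 2: determiner is ruled out by rule 3; that leaves conjunction.
So the tagging must be: conjunction conjunction conjunction adverb determiner adverb conjunction.
Checking: rule 1 holds; rule 2 holds; rule 3 holds.

conjunction conjunction conjunction adverb determiner adverb conjunction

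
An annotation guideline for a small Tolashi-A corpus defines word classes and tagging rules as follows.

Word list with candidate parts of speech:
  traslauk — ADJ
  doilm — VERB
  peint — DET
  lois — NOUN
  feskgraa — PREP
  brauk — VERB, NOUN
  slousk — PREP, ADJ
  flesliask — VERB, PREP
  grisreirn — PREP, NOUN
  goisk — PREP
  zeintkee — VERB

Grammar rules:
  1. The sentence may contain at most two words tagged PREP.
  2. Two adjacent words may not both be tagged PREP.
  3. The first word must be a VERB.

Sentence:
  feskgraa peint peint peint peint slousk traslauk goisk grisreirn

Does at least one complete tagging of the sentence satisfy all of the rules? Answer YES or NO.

NO

Candidates per position — 1:feskgraa {PREP}; 2:peint {DET}; 3:peint {DET}; 4:peint {DET}; 5:peint {DET}; 6:slousk {PREP,ADJ}; 7:traslauk {ADJ}; 8:goisk {PREP}; 9:grisreirn {PREP,NOUN}.
Rule 3 cannot be satisfied by any choice of tags from the lexicon.
So there is no consistent tagging.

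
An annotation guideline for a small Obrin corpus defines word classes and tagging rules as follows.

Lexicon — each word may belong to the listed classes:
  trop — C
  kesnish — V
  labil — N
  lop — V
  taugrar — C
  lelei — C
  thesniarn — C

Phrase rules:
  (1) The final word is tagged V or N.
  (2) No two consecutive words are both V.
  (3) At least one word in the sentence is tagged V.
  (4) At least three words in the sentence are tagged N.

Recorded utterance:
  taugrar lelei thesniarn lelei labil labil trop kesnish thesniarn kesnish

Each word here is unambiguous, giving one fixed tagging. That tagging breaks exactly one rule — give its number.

Fixed tagging: C C C C N N C V C V.
Applying the rules: R1 ✓, R2 ✓, R3 ✓, R4 ✗.
Only rule 4 fails.

4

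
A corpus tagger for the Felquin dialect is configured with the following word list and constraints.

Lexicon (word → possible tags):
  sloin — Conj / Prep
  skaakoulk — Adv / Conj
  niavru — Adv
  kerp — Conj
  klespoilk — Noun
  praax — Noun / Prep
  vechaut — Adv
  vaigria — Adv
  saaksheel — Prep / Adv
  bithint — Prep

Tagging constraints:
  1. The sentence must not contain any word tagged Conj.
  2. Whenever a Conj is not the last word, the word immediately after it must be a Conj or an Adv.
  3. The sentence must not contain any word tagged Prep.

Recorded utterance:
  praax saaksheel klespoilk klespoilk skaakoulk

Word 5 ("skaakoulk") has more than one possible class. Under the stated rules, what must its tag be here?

Candidates per position — 1:praax {Noun,Prep}; 2:saaksheel {Prep,Adv}; 3:klespoilk {Noun}; 4:klespoilk {Noun}; 5:skaakoulk {Adv,Conj}.
At position 1, choosing Prep makes rule 3 impossible to satisfy; hence Noun.
At position 2, choosing Prep makes rule 3 impossible to satisfy; hence Adv.
At position 5, choosing Conj makes rule 1 impossible to satisfy; hence Adv.
The only consistent sequence is: Noun Adv Noun Noun Adv.
Check: rule 1 satisfied; rule 2 satisfied; rule 3 satisfied.

Adv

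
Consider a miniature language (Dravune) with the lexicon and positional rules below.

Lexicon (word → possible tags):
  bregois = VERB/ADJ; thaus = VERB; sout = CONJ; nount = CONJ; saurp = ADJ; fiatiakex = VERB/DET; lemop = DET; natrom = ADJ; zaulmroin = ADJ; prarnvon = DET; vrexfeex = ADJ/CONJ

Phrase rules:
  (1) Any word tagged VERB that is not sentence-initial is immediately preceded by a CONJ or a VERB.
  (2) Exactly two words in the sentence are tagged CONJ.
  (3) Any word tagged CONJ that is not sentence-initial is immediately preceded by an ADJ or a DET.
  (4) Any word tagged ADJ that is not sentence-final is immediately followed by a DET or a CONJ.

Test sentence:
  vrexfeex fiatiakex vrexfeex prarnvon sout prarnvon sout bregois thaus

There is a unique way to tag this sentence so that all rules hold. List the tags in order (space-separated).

ADJ DET ADJ DET CONJ DET CONJ VERB VERB

Candidates per position — 1:vrexfeex {ADJ,CONJ}; 2:fiatiakex {VERB,DET}; 3:vrexfeex {ADJ,CONJ}; 4:prarnvon {DET}; 5:sout {CONJ}; 6:prarnvon {DET}; 7:sout {CONJ}; 8:bregois {VERB,ADJ}; 9:thaus {VERB}.
If word 1 were CONJ, no tagging could satisfy rule 2; so word 1 is ADJ.
If word 2 were VERB, no tagging could satisfy rule 1; so word 2 is DET.
If word 3 were CONJ, no tagging could satisfy rule 2; so word 3 is ADJ.
If word 8 were ADJ, no tagging could satisfy rule 1; so word 8 is VERB.
So the tagging must be: ADJ DET ADJ DET CONJ DET CONJ VERB VERB.
Checking: rule 1 ✓; rule 2 ✓; rule 3 ✓; rule 4 ✓.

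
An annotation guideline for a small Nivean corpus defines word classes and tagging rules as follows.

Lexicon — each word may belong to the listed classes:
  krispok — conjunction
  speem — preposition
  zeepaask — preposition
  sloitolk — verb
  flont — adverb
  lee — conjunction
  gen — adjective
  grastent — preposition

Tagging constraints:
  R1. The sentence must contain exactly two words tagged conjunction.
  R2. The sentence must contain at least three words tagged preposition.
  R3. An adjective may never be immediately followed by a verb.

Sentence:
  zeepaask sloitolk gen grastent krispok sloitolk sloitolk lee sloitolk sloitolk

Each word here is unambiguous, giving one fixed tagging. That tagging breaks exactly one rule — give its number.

Fixed tagging: preposition verb adjective preposition conjunction verb verb conjunction verb verb.
Applying the rules: R1 ok, R2 fails, R3 ok.
Only rule 2 fails.

2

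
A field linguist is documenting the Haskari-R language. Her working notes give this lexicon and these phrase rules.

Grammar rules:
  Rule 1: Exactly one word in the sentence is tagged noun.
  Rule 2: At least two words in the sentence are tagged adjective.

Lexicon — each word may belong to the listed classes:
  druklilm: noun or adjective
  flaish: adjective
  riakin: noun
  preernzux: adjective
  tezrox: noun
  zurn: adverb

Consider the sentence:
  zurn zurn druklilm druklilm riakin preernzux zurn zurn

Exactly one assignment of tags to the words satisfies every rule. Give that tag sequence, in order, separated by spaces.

Candidates per position — 1:zurn {adverb}; 2:zurn {adverb}; 3:druklilm {noun,adjective}; 4:druklilm {noun,adjective}; 5:riakin {noun}; 6:preernzux {adjective}; 7:zurn {adverb}; 8:zurn {adverb}.
Position 3: tagging it noun would leave rule 1 unsatisfiable, so it must be adjective.
Position 4: tagging it noun would leave rule 1 unsatisfiable, so it must be adjective.
So the tagging must be: adverb adverb adjective adjective noun adjective adverb adverb.
Checking: rule 1 satisfied; rule 2 satisfied.

adverb adverb adjective adjective noun adjective adverb adverb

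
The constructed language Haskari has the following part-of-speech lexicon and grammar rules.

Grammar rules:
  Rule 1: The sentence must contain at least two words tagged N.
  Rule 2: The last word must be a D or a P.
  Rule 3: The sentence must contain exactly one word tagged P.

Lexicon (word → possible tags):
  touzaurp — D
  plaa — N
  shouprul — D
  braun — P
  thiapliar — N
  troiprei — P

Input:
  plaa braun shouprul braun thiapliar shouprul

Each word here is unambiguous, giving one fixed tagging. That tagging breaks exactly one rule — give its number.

Fixed tagging: N P D P N D.
Rule check: R1 pass, R2 pass, R3 fail.
Only rule 3 fails.

3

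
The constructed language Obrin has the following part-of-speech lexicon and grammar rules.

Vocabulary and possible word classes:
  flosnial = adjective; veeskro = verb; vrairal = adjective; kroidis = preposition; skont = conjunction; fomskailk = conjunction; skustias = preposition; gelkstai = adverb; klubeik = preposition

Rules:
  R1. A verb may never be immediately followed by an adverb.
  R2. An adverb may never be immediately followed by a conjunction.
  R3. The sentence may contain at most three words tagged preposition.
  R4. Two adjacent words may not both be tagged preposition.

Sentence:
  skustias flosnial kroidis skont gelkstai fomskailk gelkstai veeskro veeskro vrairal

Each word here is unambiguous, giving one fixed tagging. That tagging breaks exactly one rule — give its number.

2

Fixed tagging: preposition adjective preposition conjunction adverb conjunction adverb verb verb adjective.
Applying the rules: R1 holds, R2 violated, R3 holds, R4 holds.
Only rule 2 fails.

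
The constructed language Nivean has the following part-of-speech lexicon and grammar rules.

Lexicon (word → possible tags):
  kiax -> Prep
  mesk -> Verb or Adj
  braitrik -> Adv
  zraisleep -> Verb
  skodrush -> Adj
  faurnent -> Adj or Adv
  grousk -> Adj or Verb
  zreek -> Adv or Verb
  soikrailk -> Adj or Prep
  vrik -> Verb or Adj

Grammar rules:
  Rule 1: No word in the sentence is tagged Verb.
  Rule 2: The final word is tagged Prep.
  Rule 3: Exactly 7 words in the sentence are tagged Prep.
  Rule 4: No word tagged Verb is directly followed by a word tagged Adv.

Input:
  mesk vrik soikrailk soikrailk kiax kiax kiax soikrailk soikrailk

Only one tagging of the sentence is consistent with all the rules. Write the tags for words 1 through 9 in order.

Candidates per position — 1:mesk {Verb,Adj}; 2:vrik {Verb,Adj}; 3:soikrailk {Adj,Prep}; 4:soikrailk {Adj,Prep}; 5:kiax {Prep}; 6:kiax {Prep}; 7:kiax {Prep}; 8:soikrailk {Adj,Prep}; 9:soikrailk {Adj,Prep}.
If word 1 were Verb, no tagging could satisfy rule 1; so word 1 is Adj.
If word 2 were Verb, no tagging could satisfy rule 1; so word 2 is Adj.
If word 3 were Adj, no tagging could satisfy rule 3; so word 3 is Prep.
If word 4 were Adj, no tagging could satisfy rule 3; so word 4 is Prep.
If word 8 were Adj, no tagging could satisfy rule 3; so word 8 is Prep.
If word 9 were Adj, no tagging could satisfy rule 2; so word 9 is Prep.
That leaves exactly one tagging: Adj Adj Prep Prep Prep Prep Prep Prep Prep.
Checking: rule 1 holds; rule 2 holds; rule 3 holds; rule 4 holds.

Adj Adj Prep Prep Prep Prep Prep Prep Prep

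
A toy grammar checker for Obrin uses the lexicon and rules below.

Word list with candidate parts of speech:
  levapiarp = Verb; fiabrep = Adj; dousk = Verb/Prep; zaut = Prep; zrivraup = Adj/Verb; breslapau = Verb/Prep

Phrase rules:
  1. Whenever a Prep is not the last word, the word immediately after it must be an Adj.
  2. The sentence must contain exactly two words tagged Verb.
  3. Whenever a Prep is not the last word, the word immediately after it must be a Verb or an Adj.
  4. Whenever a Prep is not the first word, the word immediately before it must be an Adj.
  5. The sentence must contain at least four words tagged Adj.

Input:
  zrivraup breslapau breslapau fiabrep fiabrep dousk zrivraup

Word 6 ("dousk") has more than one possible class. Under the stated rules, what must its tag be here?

Prep

Candidates per position — 1:zrivraup {Adj,Verb}; 2:breslapau {Verb,Prep}; 3:breslapau {Verb,Prep}; 4:fiabrep {Adj}; 5:fiabrep {Adj}; 6:dousk {Verb,Prep}; 7:zrivraup {Adj,Verb}.
Position 1: tagging it Verb would leave rule 5 unsatisfiable, so it must be Adj.
Position 2: tagging it Prep would leave rule 1 unsatisfiable, so it must be Verb.
Position 3: tagging it Prep would leave rule 4 unsatisfiable, so it must be Verb.
Position 6: tagging it Verb would leave rule 2 unsatisfiable, so it must be Prep.
Position 7: tagging it Verb would leave rule 1 unsatisfiable, so it must be Adj.
The unique satisfying tagging is: Adj Verb Verb Adj Adj Prep Adj.
Rule-by-rule: rule 1 ✓; rule 2 ✓; rule 3 ✓; rule 4 ✓; rule 5 ✓.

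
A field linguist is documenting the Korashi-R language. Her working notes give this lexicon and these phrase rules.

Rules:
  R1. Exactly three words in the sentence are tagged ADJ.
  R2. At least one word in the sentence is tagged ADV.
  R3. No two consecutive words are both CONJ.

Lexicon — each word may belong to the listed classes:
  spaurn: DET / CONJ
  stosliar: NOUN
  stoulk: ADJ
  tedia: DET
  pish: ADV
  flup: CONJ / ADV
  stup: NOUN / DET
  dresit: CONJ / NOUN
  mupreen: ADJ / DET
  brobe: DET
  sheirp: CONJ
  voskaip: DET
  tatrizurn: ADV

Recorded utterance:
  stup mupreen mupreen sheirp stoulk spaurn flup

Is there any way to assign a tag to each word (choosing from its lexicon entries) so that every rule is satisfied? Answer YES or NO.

Candidates per position — 1:stup {NOUN,DET}; 2:mupreen {ADJ,DET}; 3:mupreen {ADJ,DET}; 4:sheirp {CONJ}; 5:stoulk {ADJ}; 6:spaurn {DET,CONJ}; 7:flup {CONJ,ADV}.
One satisfying assignment: NOUN ADJ ADJ CONJ ADJ DET ADV.
Checking: rule 1 ok; rule 2 ok; rule 3 ok.

YES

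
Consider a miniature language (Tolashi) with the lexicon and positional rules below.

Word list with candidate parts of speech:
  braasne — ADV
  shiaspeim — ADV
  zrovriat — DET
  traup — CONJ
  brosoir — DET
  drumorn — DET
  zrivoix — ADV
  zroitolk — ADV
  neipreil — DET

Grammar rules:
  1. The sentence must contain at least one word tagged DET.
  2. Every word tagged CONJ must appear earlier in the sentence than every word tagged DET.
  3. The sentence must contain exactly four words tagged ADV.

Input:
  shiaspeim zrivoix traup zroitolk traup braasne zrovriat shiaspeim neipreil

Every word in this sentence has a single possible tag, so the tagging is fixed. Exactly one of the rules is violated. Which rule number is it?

3

Fixed tagging: ADV ADV CONJ ADV CONJ ADV DET ADV DET.
Rule check: R1 ✓, R2 ✓, R3 ✗.
Only rule 3 fails.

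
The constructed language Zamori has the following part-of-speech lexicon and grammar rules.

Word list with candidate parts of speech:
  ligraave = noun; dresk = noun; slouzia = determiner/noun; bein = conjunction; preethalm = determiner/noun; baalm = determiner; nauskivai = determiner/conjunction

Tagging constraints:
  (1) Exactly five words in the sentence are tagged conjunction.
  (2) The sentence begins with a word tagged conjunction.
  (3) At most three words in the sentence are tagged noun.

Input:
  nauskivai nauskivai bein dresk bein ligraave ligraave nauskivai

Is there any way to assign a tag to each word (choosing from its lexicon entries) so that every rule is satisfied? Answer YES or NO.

YES

Candidates per position — 1:nauskivai {determiner,conjunction}; 2:nauskivai {determiner,conjunction}; 3:bein {conjunction}; 4:dresk {noun}; 5:bein {conjunction}; 6:ligraave {noun}; 7:ligraave {noun}; 8:nauskivai {determiner,conjunction}.
One satisfying assignment: conjunction conjunction conjunction noun conjunction noun noun conjunction.
Rule-by-rule: rule 1 holds; rule 2 holds; rule 3 holds.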